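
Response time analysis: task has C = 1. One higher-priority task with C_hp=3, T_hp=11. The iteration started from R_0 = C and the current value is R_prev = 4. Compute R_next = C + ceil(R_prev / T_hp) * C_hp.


R_next = C + ceil(R_prev / T_hp) * C_hp
ceil(4 / 11) = ceil(0.3636) = 1
Interference = 1 * 3 = 3
R_next = 1 + 3 = 4
R_next = R_prev, so the iteration has converged (response time = 4).

4


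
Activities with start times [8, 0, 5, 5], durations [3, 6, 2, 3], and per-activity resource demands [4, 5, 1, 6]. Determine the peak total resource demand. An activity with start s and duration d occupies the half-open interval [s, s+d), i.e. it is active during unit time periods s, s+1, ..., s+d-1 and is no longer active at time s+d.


Each activity i is active on [start_i, start_i + duration_i).
Compute total resource usage per time slot:
  t=0: active resources = [5], total = 5
  t=1: active resources = [5], total = 5
  t=2: active resources = [5], total = 5
  t=3: active resources = [5], total = 5
  t=4: active resources = [5], total = 5
  t=5: active resources = [5, 1, 6], total = 12
  t=6: active resources = [1, 6], total = 7
  t=7: active resources = [6], total = 6
  t=8: active resources = [4], total = 4
  t=9: active resources = [4], total = 4
  t=10: active resources = [4], total = 4
Peak resource demand = 12

12


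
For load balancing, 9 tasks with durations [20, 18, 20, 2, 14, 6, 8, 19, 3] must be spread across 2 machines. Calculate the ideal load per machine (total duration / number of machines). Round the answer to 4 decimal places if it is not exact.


Total processing time = 20 + 18 + 20 + 2 + 14 + 6 + 8 + 19 + 3 = 110
Number of machines = 2
Ideal balanced load = 110 / 2 = 55.0

55.0


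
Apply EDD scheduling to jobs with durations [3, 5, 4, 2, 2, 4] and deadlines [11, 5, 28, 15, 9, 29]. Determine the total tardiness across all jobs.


Sort by due date (EDD order): [(5, 5), (2, 9), (3, 11), (2, 15), (4, 28), (4, 29)]
Compute completion times and tardiness:
  Job 1: p=5, d=5, C=5, tardiness=max(0,5-5)=0
  Job 2: p=2, d=9, C=7, tardiness=max(0,7-9)=0
  Job 3: p=3, d=11, C=10, tardiness=max(0,10-11)=0
  Job 4: p=2, d=15, C=12, tardiness=max(0,12-15)=0
  Job 5: p=4, d=28, C=16, tardiness=max(0,16-28)=0
  Job 6: p=4, d=29, C=20, tardiness=max(0,20-29)=0
Total tardiness = 0

0


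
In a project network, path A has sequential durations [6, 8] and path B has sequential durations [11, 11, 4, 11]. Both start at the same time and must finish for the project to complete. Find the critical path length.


Path A total = 6 + 8 = 14
Path B total = 11 + 11 + 4 + 11 = 37
Critical path = longest path = max(14, 37) = 37

37


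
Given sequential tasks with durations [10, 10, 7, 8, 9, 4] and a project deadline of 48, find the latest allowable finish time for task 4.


LF(activity 4) = deadline - sum of successor durations
Successors: activities 5 through 6 with durations [9, 4]
Sum of successor durations = 13
LF = 48 - 13 = 35

35


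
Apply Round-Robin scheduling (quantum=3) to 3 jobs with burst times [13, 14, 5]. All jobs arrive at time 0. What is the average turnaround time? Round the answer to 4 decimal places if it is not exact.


Time quantum = 3
Execution trace:
  J1 runs 3 units, time = 3
  J2 runs 3 units, time = 6
  J3 runs 3 units, time = 9
  J1 runs 3 units, time = 12
  J2 runs 3 units, time = 15
  J3 runs 2 units, time = 17
  J1 runs 3 units, time = 20
  J2 runs 3 units, time = 23
  J1 runs 3 units, time = 26
  J2 runs 3 units, time = 29
  J1 runs 1 units, time = 30
  J2 runs 2 units, time = 32
Finish times: [30, 32, 17]
Average turnaround = 79/3 = 26.3333

26.3333


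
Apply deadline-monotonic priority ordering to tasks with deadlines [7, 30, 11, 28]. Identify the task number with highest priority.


Sort tasks by relative deadline (ascending):
  Task 1: deadline = 7
  Task 3: deadline = 11
  Task 4: deadline = 28
  Task 2: deadline = 30
Priority order (highest first): [1, 3, 4, 2]
Highest priority task = 1

1


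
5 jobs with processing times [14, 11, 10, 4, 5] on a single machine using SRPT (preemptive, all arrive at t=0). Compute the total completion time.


Since all jobs arrive at t=0, SRPT equals SPT ordering.
SPT order: [4, 5, 10, 11, 14]
Completion times:
  Job 1: p=4, C=4
  Job 2: p=5, C=9
  Job 3: p=10, C=19
  Job 4: p=11, C=30
  Job 5: p=14, C=44
Total completion time = 4 + 9 + 19 + 30 + 44 = 106

106


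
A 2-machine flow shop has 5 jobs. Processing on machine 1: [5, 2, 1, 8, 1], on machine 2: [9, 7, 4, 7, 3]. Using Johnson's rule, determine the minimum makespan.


Apply Johnson's rule:
  Group 1 (a <= b): [(3, 1, 4), (5, 1, 3), (2, 2, 7), (1, 5, 9)]
  Group 2 (a > b): [(4, 8, 7)]
Optimal job order: [3, 5, 2, 1, 4]
Schedule:
  Job 3: M1 done at 1, M2 done at 5
  Job 5: M1 done at 2, M2 done at 8
  Job 2: M1 done at 4, M2 done at 15
  Job 1: M1 done at 9, M2 done at 24
  Job 4: M1 done at 17, M2 done at 31
Makespan = 31

31


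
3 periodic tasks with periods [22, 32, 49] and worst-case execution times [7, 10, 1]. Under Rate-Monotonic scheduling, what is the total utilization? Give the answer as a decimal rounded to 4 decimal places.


Compute individual utilizations (exact fractions):
  Task 1: C/T = 7/22 (approx. 0.3182)
  Task 2: C/T = 10/32 = 5/16 (approx. 0.3125)
  Task 3: C/T = 1/49 (approx. 0.0204)
Total utilization U = 7/22 + 5/16 + 1/49 = 5615/8624
Rounded to 4 decimal places: U = 0.6511
RM (Liu & Layland) bound for 3 tasks = 0.779763; compare with U = 5615/8624 (approx. 0.651090)
U <= bound, so schedulable by RM sufficient condition.

0.6511


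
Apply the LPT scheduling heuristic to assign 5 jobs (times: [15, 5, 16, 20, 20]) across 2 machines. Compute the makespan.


Sort jobs in decreasing order (LPT): [20, 20, 16, 15, 5]
Assign each job to the least loaded machine:
  Machine 1: jobs [20, 16], load = 36
  Machine 2: jobs [20, 15, 5], load = 40
Makespan = max load = 40

40


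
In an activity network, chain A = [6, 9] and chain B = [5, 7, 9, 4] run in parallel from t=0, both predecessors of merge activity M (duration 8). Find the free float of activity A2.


ES(A2) = sum of predecessors on chain A = 6
EF(A2) = ES + duration = 6 + 9 = 15
Successor of A2 is M. ES(M) = max(sum(A), sum(B)) = max(15, 25) = 25
Free float = ES(successor) - EF(current) = 25 - 15 = 10

10


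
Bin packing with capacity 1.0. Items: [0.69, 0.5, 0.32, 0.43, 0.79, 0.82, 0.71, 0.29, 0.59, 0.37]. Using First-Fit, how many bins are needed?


Place items sequentially using First-Fit:
  Item 0.69 -> new Bin 1
  Item 0.5 -> new Bin 2
  Item 0.32 -> Bin 2 (now 0.82)
  Item 0.43 -> new Bin 3
  Item 0.79 -> new Bin 4
  Item 0.82 -> new Bin 5
  Item 0.71 -> new Bin 6
  Item 0.29 -> Bin 1 (now 0.98)
  Item 0.59 -> new Bin 7
  Item 0.37 -> Bin 3 (now 0.8)
Total bins used = 7

7


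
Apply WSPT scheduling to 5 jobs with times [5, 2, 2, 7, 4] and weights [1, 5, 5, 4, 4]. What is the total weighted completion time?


Compute p/w ratios and sort ascending (WSPT): [(2, 5), (2, 5), (4, 4), (7, 4), (5, 1)]
Compute weighted completion times:
  Job (p=2,w=5): C=2, w*C=5*2=10
  Job (p=2,w=5): C=4, w*C=5*4=20
  Job (p=4,w=4): C=8, w*C=4*8=32
  Job (p=7,w=4): C=15, w*C=4*15=60
  Job (p=5,w=1): C=20, w*C=1*20=20
Total weighted completion time = 142

142


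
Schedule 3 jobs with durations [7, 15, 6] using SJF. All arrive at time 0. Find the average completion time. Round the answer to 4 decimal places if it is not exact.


SJF order (ascending): [6, 7, 15]
Completion times:
  Job 1: burst=6, C=6
  Job 2: burst=7, C=13
  Job 3: burst=15, C=28
Average completion = 47/3 = 15.6667

15.6667


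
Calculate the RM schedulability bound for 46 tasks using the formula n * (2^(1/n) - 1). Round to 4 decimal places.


Compute 2^(1/46) = 1.0151825180
Subtract 1: 1.0151825180 - 1 = 0.0151825180
Multiply by n: 46 * 0.0151825180 = 0.6983958280
Round to 4 dp: 0.6984

0.6984


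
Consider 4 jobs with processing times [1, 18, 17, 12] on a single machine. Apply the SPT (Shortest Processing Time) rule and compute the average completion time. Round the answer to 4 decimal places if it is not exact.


Sort jobs by processing time (SPT order): [1, 12, 17, 18]
Compute completion times sequentially:
  Job 1: processing = 1, completes at 1
  Job 2: processing = 12, completes at 13
  Job 3: processing = 17, completes at 30
  Job 4: processing = 18, completes at 48
Sum of completion times = 92
Average completion time = 92/4 = 23.0

23.0


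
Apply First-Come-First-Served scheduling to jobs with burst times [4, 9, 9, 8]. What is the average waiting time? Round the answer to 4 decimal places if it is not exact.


FCFS order (as given): [4, 9, 9, 8]
Waiting times:
  Job 1: wait = 0
  Job 2: wait = 4
  Job 3: wait = 13
  Job 4: wait = 22
Sum of waiting times = 39
Average waiting time = 39/4 = 9.75

9.75


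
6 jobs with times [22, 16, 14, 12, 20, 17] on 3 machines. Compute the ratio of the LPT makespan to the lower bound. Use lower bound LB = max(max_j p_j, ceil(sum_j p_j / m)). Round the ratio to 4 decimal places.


LPT order: [22, 20, 17, 16, 14, 12]
Machine loads after assignment: [34, 34, 33]
LPT makespan = 34
Lower bound = max(max_job, ceil(total/3)) = max(22, 34) = 34
Ratio = 34 / 34 = 1.0

1.0


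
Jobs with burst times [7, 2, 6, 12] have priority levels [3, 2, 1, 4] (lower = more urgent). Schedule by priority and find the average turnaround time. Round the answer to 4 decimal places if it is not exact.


Sort by priority (ascending = highest first):
Order: [(1, 6), (2, 2), (3, 7), (4, 12)]
Completion times:
  Priority 1, burst=6, C=6
  Priority 2, burst=2, C=8
  Priority 3, burst=7, C=15
  Priority 4, burst=12, C=27
Average turnaround = 56/4 = 14.0

14.0


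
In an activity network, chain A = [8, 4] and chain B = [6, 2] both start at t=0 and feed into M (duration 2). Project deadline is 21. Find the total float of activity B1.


Forward pass: ES(B1) = sum of predecessors on chain B = 0
EF = ES + duration = 0 + 6 = 6
Backward pass: LF(M) = deadline = 21; LS(M) = 21 - 2 = 19
LF(B1) = LS(M) - sum(successors on chain B) = 19 - 2 = 17
LS = LF - duration = 17 - 6 = 11
Total float = LS - ES = 11 - 0 = 11

11


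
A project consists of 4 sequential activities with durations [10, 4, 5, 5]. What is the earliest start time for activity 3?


Activity 3 starts after activities 1 through 2 complete.
Predecessor durations: [10, 4]
ES = 10 + 4 = 14

14


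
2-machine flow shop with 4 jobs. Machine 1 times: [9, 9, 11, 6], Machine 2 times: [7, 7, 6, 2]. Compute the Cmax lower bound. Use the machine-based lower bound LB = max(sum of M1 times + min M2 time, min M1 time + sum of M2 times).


LB1 = sum(M1 times) + min(M2 times) = 35 + 2 = 37
LB2 = min(M1 times) + sum(M2 times) = 6 + 22 = 28
Lower bound = max(LB1, LB2) = max(37, 28) = 37

37


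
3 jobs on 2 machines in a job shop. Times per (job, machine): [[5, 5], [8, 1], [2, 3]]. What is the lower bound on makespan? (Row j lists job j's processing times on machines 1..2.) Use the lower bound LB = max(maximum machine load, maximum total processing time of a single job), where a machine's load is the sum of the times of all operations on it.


Machine loads:
  Machine 1: 5 + 8 + 2 = 15
  Machine 2: 5 + 1 + 3 = 9
Max machine load = 15
Job totals:
  Job 1: 10
  Job 2: 9
  Job 3: 5
Max job total = 10
Lower bound = max(15, 10) = 15

15


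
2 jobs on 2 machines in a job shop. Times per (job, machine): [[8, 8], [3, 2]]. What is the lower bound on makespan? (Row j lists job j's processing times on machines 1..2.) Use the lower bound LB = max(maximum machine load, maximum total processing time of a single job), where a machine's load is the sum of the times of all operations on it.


Machine loads:
  Machine 1: 8 + 3 = 11
  Machine 2: 8 + 2 = 10
Max machine load = 11
Job totals:
  Job 1: 16
  Job 2: 5
Max job total = 16
Lower bound = max(11, 16) = 16

16


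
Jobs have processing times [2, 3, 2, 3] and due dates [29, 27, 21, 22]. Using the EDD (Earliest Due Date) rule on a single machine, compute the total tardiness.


Sort by due date (EDD order): [(2, 21), (3, 22), (3, 27), (2, 29)]
Compute completion times and tardiness:
  Job 1: p=2, d=21, C=2, tardiness=max(0,2-21)=0
  Job 2: p=3, d=22, C=5, tardiness=max(0,5-22)=0
  Job 3: p=3, d=27, C=8, tardiness=max(0,8-27)=0
  Job 4: p=2, d=29, C=10, tardiness=max(0,10-29)=0
Total tardiness = 0

0


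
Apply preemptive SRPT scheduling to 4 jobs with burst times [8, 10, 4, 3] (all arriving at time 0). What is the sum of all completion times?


Since all jobs arrive at t=0, SRPT equals SPT ordering.
SPT order: [3, 4, 8, 10]
Completion times:
  Job 1: p=3, C=3
  Job 2: p=4, C=7
  Job 3: p=8, C=15
  Job 4: p=10, C=25
Total completion time = 3 + 7 + 15 + 25 = 50

50


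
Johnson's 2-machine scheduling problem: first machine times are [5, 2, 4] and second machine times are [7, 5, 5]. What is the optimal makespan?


Apply Johnson's rule:
  Group 1 (a <= b): [(2, 2, 5), (3, 4, 5), (1, 5, 7)]
  Group 2 (a > b): []
Optimal job order: [2, 3, 1]
Schedule:
  Job 2: M1 done at 2, M2 done at 7
  Job 3: M1 done at 6, M2 done at 12
  Job 1: M1 done at 11, M2 done at 19
Makespan = 19

19


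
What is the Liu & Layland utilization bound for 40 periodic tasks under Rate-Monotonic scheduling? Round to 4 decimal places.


Compute 2^(1/40) = 1.0174796921
Subtract 1: 1.0174796921 - 1 = 0.0174796921
Multiply by n: 40 * 0.0174796921 = 0.6991876840
Round to 4 dp: 0.6992

0.6992


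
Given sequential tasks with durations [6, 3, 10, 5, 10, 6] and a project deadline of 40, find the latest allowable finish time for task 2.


LF(activity 2) = deadline - sum of successor durations
Successors: activities 3 through 6 with durations [10, 5, 10, 6]
Sum of successor durations = 31
LF = 40 - 31 = 9

9


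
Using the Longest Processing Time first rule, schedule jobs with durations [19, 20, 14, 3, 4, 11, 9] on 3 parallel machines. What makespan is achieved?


Sort jobs in decreasing order (LPT): [20, 19, 14, 11, 9, 4, 3]
Assign each job to the least loaded machine:
  Machine 1: jobs [20, 4, 3], load = 27
  Machine 2: jobs [19, 9], load = 28
  Machine 3: jobs [14, 11], load = 25
Makespan = max load = 28

28


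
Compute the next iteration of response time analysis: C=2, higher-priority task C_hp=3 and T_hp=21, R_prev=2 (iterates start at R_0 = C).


R_next = C + ceil(R_prev / T_hp) * C_hp
ceil(2 / 21) = ceil(0.0952) = 1
Interference = 1 * 3 = 3
R_next = 2 + 3 = 5

5


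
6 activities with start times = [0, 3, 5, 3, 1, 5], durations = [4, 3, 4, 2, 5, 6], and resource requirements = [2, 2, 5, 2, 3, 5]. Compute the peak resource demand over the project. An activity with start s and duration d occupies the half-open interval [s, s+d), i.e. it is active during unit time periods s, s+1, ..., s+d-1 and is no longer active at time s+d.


Each activity i is active on [start_i, start_i + duration_i).
Compute total resource usage per time slot:
  t=0: active resources = [2], total = 2
  t=1: active resources = [2, 3], total = 5
  t=2: active resources = [2, 3], total = 5
  t=3: active resources = [2, 2, 2, 3], total = 9
  t=4: active resources = [2, 2, 3], total = 7
  t=5: active resources = [2, 5, 3, 5], total = 15
  t=6: active resources = [5, 5], total = 10
  t=7: active resources = [5, 5], total = 10
  t=8: active resources = [5, 5], total = 10
  t=9: active resources = [5], total = 5
  t=10: active resources = [5], total = 5
Peak resource demand = 15

15


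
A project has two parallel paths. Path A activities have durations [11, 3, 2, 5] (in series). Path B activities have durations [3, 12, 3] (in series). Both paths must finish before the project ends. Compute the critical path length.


Path A total = 11 + 3 + 2 + 5 = 21
Path B total = 3 + 12 + 3 = 18
Critical path = longest path = max(21, 18) = 21

21


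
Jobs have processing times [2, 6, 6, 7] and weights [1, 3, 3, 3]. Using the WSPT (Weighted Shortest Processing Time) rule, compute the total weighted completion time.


Compute p/w ratios and sort ascending (WSPT): [(2, 1), (6, 3), (6, 3), (7, 3)]
Compute weighted completion times:
  Job (p=2,w=1): C=2, w*C=1*2=2
  Job (p=6,w=3): C=8, w*C=3*8=24
  Job (p=6,w=3): C=14, w*C=3*14=42
  Job (p=7,w=3): C=21, w*C=3*21=63
Total weighted completion time = 131

131


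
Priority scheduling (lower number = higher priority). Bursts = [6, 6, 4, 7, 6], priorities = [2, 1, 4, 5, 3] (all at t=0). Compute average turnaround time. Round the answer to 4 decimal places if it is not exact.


Sort by priority (ascending = highest first):
Order: [(1, 6), (2, 6), (3, 6), (4, 4), (5, 7)]
Completion times:
  Priority 1, burst=6, C=6
  Priority 2, burst=6, C=12
  Priority 3, burst=6, C=18
  Priority 4, burst=4, C=22
  Priority 5, burst=7, C=29
Average turnaround = 87/5 = 17.4

17.4


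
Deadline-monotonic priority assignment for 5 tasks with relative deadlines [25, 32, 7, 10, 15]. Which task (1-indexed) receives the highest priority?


Sort tasks by relative deadline (ascending):
  Task 3: deadline = 7
  Task 4: deadline = 10
  Task 5: deadline = 15
  Task 1: deadline = 25
  Task 2: deadline = 32
Priority order (highest first): [3, 4, 5, 1, 2]
Highest priority task = 3

3


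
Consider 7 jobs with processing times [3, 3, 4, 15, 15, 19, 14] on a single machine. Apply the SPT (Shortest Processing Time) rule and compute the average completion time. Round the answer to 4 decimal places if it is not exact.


Sort jobs by processing time (SPT order): [3, 3, 4, 14, 15, 15, 19]
Compute completion times sequentially:
  Job 1: processing = 3, completes at 3
  Job 2: processing = 3, completes at 6
  Job 3: processing = 4, completes at 10
  Job 4: processing = 14, completes at 24
  Job 5: processing = 15, completes at 39
  Job 6: processing = 15, completes at 54
  Job 7: processing = 19, completes at 73
Sum of completion times = 209
Average completion time = 209/7 = 29.8571

29.8571


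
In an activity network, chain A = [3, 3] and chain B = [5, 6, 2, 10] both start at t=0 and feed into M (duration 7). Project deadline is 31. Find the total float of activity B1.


Forward pass: ES(B1) = sum of predecessors on chain B = 0
EF = ES + duration = 0 + 5 = 5
Backward pass: LF(M) = deadline = 31; LS(M) = 31 - 7 = 24
LF(B1) = LS(M) - sum(successors on chain B) = 24 - 18 = 6
LS = LF - duration = 6 - 5 = 1
Total float = LS - ES = 1 - 0 = 1

1


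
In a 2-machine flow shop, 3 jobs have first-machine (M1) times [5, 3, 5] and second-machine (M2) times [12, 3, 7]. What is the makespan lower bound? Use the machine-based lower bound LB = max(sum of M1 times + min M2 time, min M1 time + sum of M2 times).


LB1 = sum(M1 times) + min(M2 times) = 13 + 3 = 16
LB2 = min(M1 times) + sum(M2 times) = 3 + 22 = 25
Lower bound = max(LB1, LB2) = max(16, 25) = 25

25


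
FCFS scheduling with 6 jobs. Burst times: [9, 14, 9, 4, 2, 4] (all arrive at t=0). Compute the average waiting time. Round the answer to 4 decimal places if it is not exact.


FCFS order (as given): [9, 14, 9, 4, 2, 4]
Waiting times:
  Job 1: wait = 0
  Job 2: wait = 9
  Job 3: wait = 23
  Job 4: wait = 32
  Job 5: wait = 36
  Job 6: wait = 38
Sum of waiting times = 138
Average waiting time = 138/6 = 23.0

23.0


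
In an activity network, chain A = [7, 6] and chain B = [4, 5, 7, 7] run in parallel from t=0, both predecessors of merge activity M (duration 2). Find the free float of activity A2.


ES(A2) = sum of predecessors on chain A = 7
EF(A2) = ES + duration = 7 + 6 = 13
Successor of A2 is M. ES(M) = max(sum(A), sum(B)) = max(13, 23) = 23
Free float = ES(successor) - EF(current) = 23 - 13 = 10

10


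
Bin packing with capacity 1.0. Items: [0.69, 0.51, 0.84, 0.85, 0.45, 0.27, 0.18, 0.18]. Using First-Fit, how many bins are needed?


Place items sequentially using First-Fit:
  Item 0.69 -> new Bin 1
  Item 0.51 -> new Bin 2
  Item 0.84 -> new Bin 3
  Item 0.85 -> new Bin 4
  Item 0.45 -> Bin 2 (now 0.96)
  Item 0.27 -> Bin 1 (now 0.96)
  Item 0.18 -> new Bin 5
  Item 0.18 -> Bin 5 (now 0.36)
Total bins used = 5

5


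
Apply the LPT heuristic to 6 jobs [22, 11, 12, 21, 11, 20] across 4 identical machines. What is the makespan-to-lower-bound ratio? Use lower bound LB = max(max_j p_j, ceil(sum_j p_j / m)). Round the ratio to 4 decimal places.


LPT order: [22, 21, 20, 12, 11, 11]
Machine loads after assignment: [22, 21, 31, 23]
LPT makespan = 31
Lower bound = max(max_job, ceil(total/4)) = max(22, 25) = 25
Ratio = 31 / 25 = 1.24

1.24


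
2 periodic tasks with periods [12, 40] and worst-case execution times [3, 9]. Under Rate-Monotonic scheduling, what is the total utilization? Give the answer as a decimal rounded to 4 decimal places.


Compute individual utilizations (exact fractions):
  Task 1: C/T = 3/12 = 1/4 (approx. 0.25)
  Task 2: C/T = 9/40 (approx. 0.225)
Total utilization U = 1/4 + 9/40 = 19/40
Rounded to 4 decimal places: U = 0.4750
RM (Liu & Layland) bound for 2 tasks = 0.828427; compare with U = 19/40 (approx. 0.475000)
U <= bound, so schedulable by RM sufficient condition.

0.4750


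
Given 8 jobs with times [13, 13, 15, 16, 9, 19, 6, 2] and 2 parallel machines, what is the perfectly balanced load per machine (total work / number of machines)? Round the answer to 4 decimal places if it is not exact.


Total processing time = 13 + 13 + 15 + 16 + 9 + 19 + 6 + 2 = 93
Number of machines = 2
Ideal balanced load = 93 / 2 = 46.5

46.5


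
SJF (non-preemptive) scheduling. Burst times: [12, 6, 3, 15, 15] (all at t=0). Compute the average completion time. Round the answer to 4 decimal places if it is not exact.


SJF order (ascending): [3, 6, 12, 15, 15]
Completion times:
  Job 1: burst=3, C=3
  Job 2: burst=6, C=9
  Job 3: burst=12, C=21
  Job 4: burst=15, C=36
  Job 5: burst=15, C=51
Average completion = 120/5 = 24.0

24.0


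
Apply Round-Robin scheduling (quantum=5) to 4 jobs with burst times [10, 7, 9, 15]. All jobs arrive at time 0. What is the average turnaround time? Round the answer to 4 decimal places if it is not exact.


Time quantum = 5
Execution trace:
  J1 runs 5 units, time = 5
  J2 runs 5 units, time = 10
  J3 runs 5 units, time = 15
  J4 runs 5 units, time = 20
  J1 runs 5 units, time = 25
  J2 runs 2 units, time = 27
  J3 runs 4 units, time = 31
  J4 runs 5 units, time = 36
  J4 runs 5 units, time = 41
Finish times: [25, 27, 31, 41]
Average turnaround = 124/4 = 31.0

31.0


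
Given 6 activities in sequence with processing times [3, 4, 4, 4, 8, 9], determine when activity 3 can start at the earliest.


Activity 3 starts after activities 1 through 2 complete.
Predecessor durations: [3, 4]
ES = 3 + 4 = 7

7


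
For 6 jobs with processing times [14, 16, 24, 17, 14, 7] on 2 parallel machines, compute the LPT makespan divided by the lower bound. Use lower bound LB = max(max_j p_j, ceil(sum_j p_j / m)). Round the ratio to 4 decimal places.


LPT order: [24, 17, 16, 14, 14, 7]
Machine loads after assignment: [45, 47]
LPT makespan = 47
Lower bound = max(max_job, ceil(total/2)) = max(24, 46) = 46
Ratio = 47 / 46 = 1.0217

1.0217


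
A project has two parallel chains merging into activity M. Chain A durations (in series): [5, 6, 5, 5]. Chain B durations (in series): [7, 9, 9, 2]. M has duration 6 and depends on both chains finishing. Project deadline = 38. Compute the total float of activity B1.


Forward pass: ES(B1) = sum of predecessors on chain B = 0
EF = ES + duration = 0 + 7 = 7
Backward pass: LF(M) = deadline = 38; LS(M) = 38 - 6 = 32
LF(B1) = LS(M) - sum(successors on chain B) = 32 - 20 = 12
LS = LF - duration = 12 - 7 = 5
Total float = LS - ES = 5 - 0 = 5

5


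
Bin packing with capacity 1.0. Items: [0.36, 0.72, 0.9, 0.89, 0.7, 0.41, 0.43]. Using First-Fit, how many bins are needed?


Place items sequentially using First-Fit:
  Item 0.36 -> new Bin 1
  Item 0.72 -> new Bin 2
  Item 0.9 -> new Bin 3
  Item 0.89 -> new Bin 4
  Item 0.7 -> new Bin 5
  Item 0.41 -> Bin 1 (now 0.77)
  Item 0.43 -> new Bin 6
Total bins used = 6

6


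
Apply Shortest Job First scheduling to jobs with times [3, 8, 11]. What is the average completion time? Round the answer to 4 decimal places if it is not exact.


SJF order (ascending): [3, 8, 11]
Completion times:
  Job 1: burst=3, C=3
  Job 2: burst=8, C=11
  Job 3: burst=11, C=22
Average completion = 36/3 = 12.0

12.0


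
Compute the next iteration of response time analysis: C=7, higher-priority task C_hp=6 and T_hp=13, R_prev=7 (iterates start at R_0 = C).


R_next = C + ceil(R_prev / T_hp) * C_hp
ceil(7 / 13) = ceil(0.5385) = 1
Interference = 1 * 6 = 6
R_next = 7 + 6 = 13

13


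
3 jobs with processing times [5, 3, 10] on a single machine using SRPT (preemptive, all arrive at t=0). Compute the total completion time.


Since all jobs arrive at t=0, SRPT equals SPT ordering.
SPT order: [3, 5, 10]
Completion times:
  Job 1: p=3, C=3
  Job 2: p=5, C=8
  Job 3: p=10, C=18
Total completion time = 3 + 8 + 18 = 29

29


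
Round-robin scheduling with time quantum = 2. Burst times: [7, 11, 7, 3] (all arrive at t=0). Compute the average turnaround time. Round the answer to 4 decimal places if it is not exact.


Time quantum = 2
Execution trace:
  J1 runs 2 units, time = 2
  J2 runs 2 units, time = 4
  J3 runs 2 units, time = 6
  J4 runs 2 units, time = 8
  J1 runs 2 units, time = 10
  J2 runs 2 units, time = 12
  J3 runs 2 units, time = 14
  J4 runs 1 units, time = 15
  J1 runs 2 units, time = 17
  J2 runs 2 units, time = 19
  J3 runs 2 units, time = 21
  J1 runs 1 units, time = 22
  J2 runs 2 units, time = 24
  J3 runs 1 units, time = 25
  J2 runs 2 units, time = 27
  J2 runs 1 units, time = 28
Finish times: [22, 28, 25, 15]
Average turnaround = 90/4 = 22.5

22.5


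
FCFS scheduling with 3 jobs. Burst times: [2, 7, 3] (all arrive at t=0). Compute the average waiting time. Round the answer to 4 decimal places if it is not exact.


FCFS order (as given): [2, 7, 3]
Waiting times:
  Job 1: wait = 0
  Job 2: wait = 2
  Job 3: wait = 9
Sum of waiting times = 11
Average waiting time = 11/3 = 3.6667

3.6667


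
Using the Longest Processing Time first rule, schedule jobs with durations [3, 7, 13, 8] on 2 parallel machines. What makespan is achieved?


Sort jobs in decreasing order (LPT): [13, 8, 7, 3]
Assign each job to the least loaded machine:
  Machine 1: jobs [13, 3], load = 16
  Machine 2: jobs [8, 7], load = 15
Makespan = max load = 16

16


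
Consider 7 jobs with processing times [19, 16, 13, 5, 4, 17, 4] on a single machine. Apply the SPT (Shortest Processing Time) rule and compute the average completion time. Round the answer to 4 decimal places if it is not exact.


Sort jobs by processing time (SPT order): [4, 4, 5, 13, 16, 17, 19]
Compute completion times sequentially:
  Job 1: processing = 4, completes at 4
  Job 2: processing = 4, completes at 8
  Job 3: processing = 5, completes at 13
  Job 4: processing = 13, completes at 26
  Job 5: processing = 16, completes at 42
  Job 6: processing = 17, completes at 59
  Job 7: processing = 19, completes at 78
Sum of completion times = 230
Average completion time = 230/7 = 32.8571

32.8571


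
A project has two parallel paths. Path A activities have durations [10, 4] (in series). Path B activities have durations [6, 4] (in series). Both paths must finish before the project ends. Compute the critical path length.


Path A total = 10 + 4 = 14
Path B total = 6 + 4 = 10
Critical path = longest path = max(14, 10) = 14

14


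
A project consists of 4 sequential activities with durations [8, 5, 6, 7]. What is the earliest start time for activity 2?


Activity 2 starts after activities 1 through 1 complete.
Predecessor durations: [8]
ES = 8 = 8

8


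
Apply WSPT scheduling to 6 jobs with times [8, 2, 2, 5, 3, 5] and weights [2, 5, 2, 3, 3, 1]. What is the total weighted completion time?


Compute p/w ratios and sort ascending (WSPT): [(2, 5), (2, 2), (3, 3), (5, 3), (8, 2), (5, 1)]
Compute weighted completion times:
  Job (p=2,w=5): C=2, w*C=5*2=10
  Job (p=2,w=2): C=4, w*C=2*4=8
  Job (p=3,w=3): C=7, w*C=3*7=21
  Job (p=5,w=3): C=12, w*C=3*12=36
  Job (p=8,w=2): C=20, w*C=2*20=40
  Job (p=5,w=1): C=25, w*C=1*25=25
Total weighted completion time = 140

140


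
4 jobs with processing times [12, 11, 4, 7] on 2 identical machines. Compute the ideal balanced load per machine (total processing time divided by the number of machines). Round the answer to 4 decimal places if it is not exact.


Total processing time = 12 + 11 + 4 + 7 = 34
Number of machines = 2
Ideal balanced load = 34 / 2 = 17.0

17.0


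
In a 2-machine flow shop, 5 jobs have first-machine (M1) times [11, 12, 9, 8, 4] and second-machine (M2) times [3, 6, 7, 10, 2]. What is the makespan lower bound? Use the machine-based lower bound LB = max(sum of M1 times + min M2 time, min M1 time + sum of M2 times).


LB1 = sum(M1 times) + min(M2 times) = 44 + 2 = 46
LB2 = min(M1 times) + sum(M2 times) = 4 + 28 = 32
Lower bound = max(LB1, LB2) = max(46, 32) = 46

46


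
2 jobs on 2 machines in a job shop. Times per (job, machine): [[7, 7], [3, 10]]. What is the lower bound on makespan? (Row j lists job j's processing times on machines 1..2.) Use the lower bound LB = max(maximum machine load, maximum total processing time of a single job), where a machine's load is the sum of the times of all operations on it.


Machine loads:
  Machine 1: 7 + 3 = 10
  Machine 2: 7 + 10 = 17
Max machine load = 17
Job totals:
  Job 1: 14
  Job 2: 13
Max job total = 14
Lower bound = max(17, 14) = 17

17


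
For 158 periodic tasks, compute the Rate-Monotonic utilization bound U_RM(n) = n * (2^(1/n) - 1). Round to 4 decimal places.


Compute 2^(1/158) = 1.0043966445
Subtract 1: 1.0043966445 - 1 = 0.0043966445
Multiply by n: 158 * 0.0043966445 = 0.6946698310
Round to 4 dp: 0.6947

0.6947


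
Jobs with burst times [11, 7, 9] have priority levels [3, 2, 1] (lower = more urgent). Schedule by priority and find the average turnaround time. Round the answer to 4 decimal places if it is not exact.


Sort by priority (ascending = highest first):
Order: [(1, 9), (2, 7), (3, 11)]
Completion times:
  Priority 1, burst=9, C=9
  Priority 2, burst=7, C=16
  Priority 3, burst=11, C=27
Average turnaround = 52/3 = 17.3333

17.3333


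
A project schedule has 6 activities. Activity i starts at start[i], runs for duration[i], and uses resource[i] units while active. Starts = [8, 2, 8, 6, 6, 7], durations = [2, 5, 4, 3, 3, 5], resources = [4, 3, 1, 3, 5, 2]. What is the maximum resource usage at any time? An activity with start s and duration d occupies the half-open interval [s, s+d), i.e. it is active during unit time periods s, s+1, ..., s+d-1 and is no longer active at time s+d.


Each activity i is active on [start_i, start_i + duration_i).
Compute total resource usage per time slot:
  t=0: active resources = [], total = 0
  t=1: active resources = [], total = 0
  t=2: active resources = [3], total = 3
  t=3: active resources = [3], total = 3
  t=4: active resources = [3], total = 3
  t=5: active resources = [3], total = 3
  t=6: active resources = [3, 3, 5], total = 11
  t=7: active resources = [3, 5, 2], total = 10
  t=8: active resources = [4, 1, 3, 5, 2], total = 15
  t=9: active resources = [4, 1, 2], total = 7
  t=10: active resources = [1, 2], total = 3
  t=11: active resources = [1, 2], total = 3
Peak resource demand = 15

15


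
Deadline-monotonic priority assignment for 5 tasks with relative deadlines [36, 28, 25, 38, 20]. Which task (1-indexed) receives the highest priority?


Sort tasks by relative deadline (ascending):
  Task 5: deadline = 20
  Task 3: deadline = 25
  Task 2: deadline = 28
  Task 1: deadline = 36
  Task 4: deadline = 38
Priority order (highest first): [5, 3, 2, 1, 4]
Highest priority task = 5

5


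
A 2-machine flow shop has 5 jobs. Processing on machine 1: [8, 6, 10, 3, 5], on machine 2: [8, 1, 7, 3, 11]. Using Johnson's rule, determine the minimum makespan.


Apply Johnson's rule:
  Group 1 (a <= b): [(4, 3, 3), (5, 5, 11), (1, 8, 8)]
  Group 2 (a > b): [(3, 10, 7), (2, 6, 1)]
Optimal job order: [4, 5, 1, 3, 2]
Schedule:
  Job 4: M1 done at 3, M2 done at 6
  Job 5: M1 done at 8, M2 done at 19
  Job 1: M1 done at 16, M2 done at 27
  Job 3: M1 done at 26, M2 done at 34
  Job 2: M1 done at 32, M2 done at 35
Makespan = 35

35


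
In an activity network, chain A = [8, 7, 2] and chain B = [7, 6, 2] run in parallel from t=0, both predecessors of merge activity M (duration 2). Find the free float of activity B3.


ES(B3) = sum of predecessors on chain B = 13
EF(B3) = ES + duration = 13 + 2 = 15
Successor of B3 is M. ES(M) = max(sum(A), sum(B)) = max(17, 15) = 17
Free float = ES(successor) - EF(current) = 17 - 15 = 2

2


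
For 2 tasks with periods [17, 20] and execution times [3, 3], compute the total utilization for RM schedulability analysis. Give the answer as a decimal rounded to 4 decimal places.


Compute individual utilizations (exact fractions):
  Task 1: C/T = 3/17 (approx. 0.1765)
  Task 2: C/T = 3/20 (approx. 0.15)
Total utilization U = 3/17 + 3/20 = 111/340
Rounded to 4 decimal places: U = 0.3265
RM (Liu & Layland) bound for 2 tasks = 0.828427; compare with U = 111/340 (approx. 0.326471)
U <= bound, so schedulable by RM sufficient condition.

0.3265


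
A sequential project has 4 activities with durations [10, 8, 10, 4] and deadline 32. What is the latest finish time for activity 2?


LF(activity 2) = deadline - sum of successor durations
Successors: activities 3 through 4 with durations [10, 4]
Sum of successor durations = 14
LF = 32 - 14 = 18

18


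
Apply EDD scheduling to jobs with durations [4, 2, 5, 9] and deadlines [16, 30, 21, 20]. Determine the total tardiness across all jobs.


Sort by due date (EDD order): [(4, 16), (9, 20), (5, 21), (2, 30)]
Compute completion times and tardiness:
  Job 1: p=4, d=16, C=4, tardiness=max(0,4-16)=0
  Job 2: p=9, d=20, C=13, tardiness=max(0,13-20)=0
  Job 3: p=5, d=21, C=18, tardiness=max(0,18-21)=0
  Job 4: p=2, d=30, C=20, tardiness=max(0,20-30)=0
Total tardiness = 0

0


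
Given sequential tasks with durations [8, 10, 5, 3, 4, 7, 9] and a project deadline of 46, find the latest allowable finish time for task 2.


LF(activity 2) = deadline - sum of successor durations
Successors: activities 3 through 7 with durations [5, 3, 4, 7, 9]
Sum of successor durations = 28
LF = 46 - 28 = 18

18


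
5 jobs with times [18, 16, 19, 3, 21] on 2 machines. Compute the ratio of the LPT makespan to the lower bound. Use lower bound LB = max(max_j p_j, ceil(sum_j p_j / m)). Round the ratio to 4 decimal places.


LPT order: [21, 19, 18, 16, 3]
Machine loads after assignment: [40, 37]
LPT makespan = 40
Lower bound = max(max_job, ceil(total/2)) = max(21, 39) = 39
Ratio = 40 / 39 = 1.0256

1.0256


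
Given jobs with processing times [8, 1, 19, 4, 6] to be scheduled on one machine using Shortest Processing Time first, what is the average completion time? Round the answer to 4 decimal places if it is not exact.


Sort jobs by processing time (SPT order): [1, 4, 6, 8, 19]
Compute completion times sequentially:
  Job 1: processing = 1, completes at 1
  Job 2: processing = 4, completes at 5
  Job 3: processing = 6, completes at 11
  Job 4: processing = 8, completes at 19
  Job 5: processing = 19, completes at 38
Sum of completion times = 74
Average completion time = 74/5 = 14.8

14.8


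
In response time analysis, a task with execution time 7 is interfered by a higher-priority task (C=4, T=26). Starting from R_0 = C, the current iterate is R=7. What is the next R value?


R_next = C + ceil(R_prev / T_hp) * C_hp
ceil(7 / 26) = ceil(0.2692) = 1
Interference = 1 * 4 = 4
R_next = 7 + 4 = 11

11


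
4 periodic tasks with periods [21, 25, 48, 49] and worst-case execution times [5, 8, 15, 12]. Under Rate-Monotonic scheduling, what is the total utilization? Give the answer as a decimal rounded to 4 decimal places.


Compute individual utilizations (exact fractions):
  Task 1: C/T = 5/21 (approx. 0.2381)
  Task 2: C/T = 8/25 (approx. 0.32)
  Task 3: C/T = 15/48 = 5/16 (approx. 0.3125)
  Task 4: C/T = 12/49 (approx. 0.2449)
Total utilization U = 5/21 + 8/25 + 5/16 + 12/49 = 65591/58800
Rounded to 4 decimal places: U = 1.1155
RM (Liu & Layland) bound for 4 tasks = 0.756828; compare with U = 65591/58800 (approx. 1.115493)
U > 1, so the task set is not schedulable (processor overloaded).

1.1155


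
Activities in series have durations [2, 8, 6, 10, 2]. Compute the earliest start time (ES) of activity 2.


Activity 2 starts after activities 1 through 1 complete.
Predecessor durations: [2]
ES = 2 = 2

2


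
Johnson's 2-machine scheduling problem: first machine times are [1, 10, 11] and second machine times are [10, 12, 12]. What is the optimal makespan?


Apply Johnson's rule:
  Group 1 (a <= b): [(1, 1, 10), (2, 10, 12), (3, 11, 12)]
  Group 2 (a > b): []
Optimal job order: [1, 2, 3]
Schedule:
  Job 1: M1 done at 1, M2 done at 11
  Job 2: M1 done at 11, M2 done at 23
  Job 3: M1 done at 22, M2 done at 35
Makespan = 35

35


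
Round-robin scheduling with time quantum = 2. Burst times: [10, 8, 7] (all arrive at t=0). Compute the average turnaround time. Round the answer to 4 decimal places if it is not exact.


Time quantum = 2
Execution trace:
  J1 runs 2 units, time = 2
  J2 runs 2 units, time = 4
  J3 runs 2 units, time = 6
  J1 runs 2 units, time = 8
  J2 runs 2 units, time = 10
  J3 runs 2 units, time = 12
  J1 runs 2 units, time = 14
  J2 runs 2 units, time = 16
  J3 runs 2 units, time = 18
  J1 runs 2 units, time = 20
  J2 runs 2 units, time = 22
  J3 runs 1 units, time = 23
  J1 runs 2 units, time = 25
Finish times: [25, 22, 23]
Average turnaround = 70/3 = 23.3333

23.3333


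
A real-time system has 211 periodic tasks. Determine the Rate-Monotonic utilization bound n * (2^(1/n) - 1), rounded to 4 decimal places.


Compute 2^(1/211) = 1.0032904594
Subtract 1: 1.0032904594 - 1 = 0.0032904594
Multiply by n: 211 * 0.0032904594 = 0.6942869334
Round to 4 dp: 0.6943

0.6943


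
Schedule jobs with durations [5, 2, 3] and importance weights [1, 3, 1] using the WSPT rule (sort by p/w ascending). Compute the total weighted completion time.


Compute p/w ratios and sort ascending (WSPT): [(2, 3), (3, 1), (5, 1)]
Compute weighted completion times:
  Job (p=2,w=3): C=2, w*C=3*2=6
  Job (p=3,w=1): C=5, w*C=1*5=5
  Job (p=5,w=1): C=10, w*C=1*10=10
Total weighted completion time = 21

21


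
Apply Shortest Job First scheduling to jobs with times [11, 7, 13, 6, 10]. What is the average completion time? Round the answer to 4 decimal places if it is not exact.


SJF order (ascending): [6, 7, 10, 11, 13]
Completion times:
  Job 1: burst=6, C=6
  Job 2: burst=7, C=13
  Job 3: burst=10, C=23
  Job 4: burst=11, C=34
  Job 5: burst=13, C=47
Average completion = 123/5 = 24.6

24.6


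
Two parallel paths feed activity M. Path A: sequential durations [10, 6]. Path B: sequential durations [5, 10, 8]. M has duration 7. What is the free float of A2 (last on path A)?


ES(A2) = sum of predecessors on chain A = 10
EF(A2) = ES + duration = 10 + 6 = 16
Successor of A2 is M. ES(M) = max(sum(A), sum(B)) = max(16, 23) = 23
Free float = ES(successor) - EF(current) = 23 - 16 = 7

7


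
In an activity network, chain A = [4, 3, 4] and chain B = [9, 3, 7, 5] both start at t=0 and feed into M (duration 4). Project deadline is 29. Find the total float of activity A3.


Forward pass: ES(A3) = sum of predecessors on chain A = 7
EF = ES + duration = 7 + 4 = 11
Backward pass: LF(M) = deadline = 29; LS(M) = 29 - 4 = 25
LF(A3) = LS(M) - sum(successors on chain A) = 25 - 0 = 25
LS = LF - duration = 25 - 4 = 21
Total float = LS - ES = 21 - 7 = 14

14


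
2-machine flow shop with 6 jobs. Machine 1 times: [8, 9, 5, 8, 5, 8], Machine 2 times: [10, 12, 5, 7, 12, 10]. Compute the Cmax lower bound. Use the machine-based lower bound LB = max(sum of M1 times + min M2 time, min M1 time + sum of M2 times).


LB1 = sum(M1 times) + min(M2 times) = 43 + 5 = 48
LB2 = min(M1 times) + sum(M2 times) = 5 + 56 = 61
Lower bound = max(LB1, LB2) = max(48, 61) = 61

61
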